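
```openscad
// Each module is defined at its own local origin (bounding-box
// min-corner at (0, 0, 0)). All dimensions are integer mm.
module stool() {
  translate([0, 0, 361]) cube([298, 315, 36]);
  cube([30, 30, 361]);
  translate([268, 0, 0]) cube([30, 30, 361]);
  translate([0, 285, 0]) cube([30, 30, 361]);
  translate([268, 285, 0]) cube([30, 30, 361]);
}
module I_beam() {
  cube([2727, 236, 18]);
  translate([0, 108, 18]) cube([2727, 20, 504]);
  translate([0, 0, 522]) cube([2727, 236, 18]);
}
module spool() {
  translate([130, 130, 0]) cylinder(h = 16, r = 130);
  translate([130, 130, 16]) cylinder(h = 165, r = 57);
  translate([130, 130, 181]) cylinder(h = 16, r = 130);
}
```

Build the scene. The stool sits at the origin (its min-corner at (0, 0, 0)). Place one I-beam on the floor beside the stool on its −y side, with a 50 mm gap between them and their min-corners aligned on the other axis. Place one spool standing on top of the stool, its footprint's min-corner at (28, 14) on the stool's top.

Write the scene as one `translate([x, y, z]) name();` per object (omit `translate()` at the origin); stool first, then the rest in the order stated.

stool();
translate([0, -286, 0]) I_beam();
translate([28, 14, 397]) spool();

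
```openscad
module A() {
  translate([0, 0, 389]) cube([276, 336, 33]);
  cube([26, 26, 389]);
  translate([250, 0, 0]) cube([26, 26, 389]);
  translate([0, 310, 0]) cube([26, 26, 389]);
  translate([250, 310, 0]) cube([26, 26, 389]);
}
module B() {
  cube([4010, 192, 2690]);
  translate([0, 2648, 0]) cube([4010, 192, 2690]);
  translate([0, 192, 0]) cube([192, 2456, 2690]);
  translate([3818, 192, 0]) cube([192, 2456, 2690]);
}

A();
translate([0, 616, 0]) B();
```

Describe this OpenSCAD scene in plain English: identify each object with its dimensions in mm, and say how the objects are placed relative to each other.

A is a four-legged stool. The seat is 276×336 mm, 33 mm thick, top at z = 422 mm. It stands on four square legs, each 26×26 mm in cross-section, from z = 0 to the seat underside, each flush with a corner of the seat.

B is the wall frame of a small rectangular building: four walls, each 2690 mm tall and 192 mm thick, enclosing a footprint 4010 mm (x) by 2840 mm (y) outside-to-outside, with no floor or roof. The front and back walls (the −y and +y sides) span the full width; the two side walls fit between them.

The house frame is on the floor beside the stool on its +y side.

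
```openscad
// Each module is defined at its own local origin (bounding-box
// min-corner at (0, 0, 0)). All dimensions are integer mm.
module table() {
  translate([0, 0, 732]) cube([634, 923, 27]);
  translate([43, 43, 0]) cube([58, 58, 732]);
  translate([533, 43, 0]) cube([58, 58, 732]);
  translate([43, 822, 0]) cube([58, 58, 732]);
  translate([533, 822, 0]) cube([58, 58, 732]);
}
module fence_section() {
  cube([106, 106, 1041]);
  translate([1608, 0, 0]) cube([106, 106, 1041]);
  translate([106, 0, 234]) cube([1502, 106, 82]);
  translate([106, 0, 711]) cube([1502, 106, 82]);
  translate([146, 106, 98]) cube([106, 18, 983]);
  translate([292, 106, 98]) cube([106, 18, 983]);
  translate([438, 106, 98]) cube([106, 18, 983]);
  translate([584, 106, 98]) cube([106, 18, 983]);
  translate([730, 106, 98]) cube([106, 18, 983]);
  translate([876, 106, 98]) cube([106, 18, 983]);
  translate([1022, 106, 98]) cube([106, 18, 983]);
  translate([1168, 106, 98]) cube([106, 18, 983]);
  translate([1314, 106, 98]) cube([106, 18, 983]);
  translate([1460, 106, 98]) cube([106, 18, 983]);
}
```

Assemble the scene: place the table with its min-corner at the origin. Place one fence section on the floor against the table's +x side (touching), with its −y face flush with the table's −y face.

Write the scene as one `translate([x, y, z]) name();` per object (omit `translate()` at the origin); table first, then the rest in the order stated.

table();
translate([634, 0, 0]) fence_section();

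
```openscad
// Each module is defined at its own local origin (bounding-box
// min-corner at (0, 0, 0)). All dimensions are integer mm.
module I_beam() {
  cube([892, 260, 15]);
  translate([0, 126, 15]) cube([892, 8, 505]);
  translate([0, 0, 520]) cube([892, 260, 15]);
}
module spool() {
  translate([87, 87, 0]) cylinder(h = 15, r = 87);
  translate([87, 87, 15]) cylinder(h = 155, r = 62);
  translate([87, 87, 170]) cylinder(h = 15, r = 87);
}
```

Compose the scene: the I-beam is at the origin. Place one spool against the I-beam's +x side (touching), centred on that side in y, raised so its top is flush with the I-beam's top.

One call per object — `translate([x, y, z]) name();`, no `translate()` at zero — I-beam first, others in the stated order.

I_beam();
translate([892, 43, 350]) spool();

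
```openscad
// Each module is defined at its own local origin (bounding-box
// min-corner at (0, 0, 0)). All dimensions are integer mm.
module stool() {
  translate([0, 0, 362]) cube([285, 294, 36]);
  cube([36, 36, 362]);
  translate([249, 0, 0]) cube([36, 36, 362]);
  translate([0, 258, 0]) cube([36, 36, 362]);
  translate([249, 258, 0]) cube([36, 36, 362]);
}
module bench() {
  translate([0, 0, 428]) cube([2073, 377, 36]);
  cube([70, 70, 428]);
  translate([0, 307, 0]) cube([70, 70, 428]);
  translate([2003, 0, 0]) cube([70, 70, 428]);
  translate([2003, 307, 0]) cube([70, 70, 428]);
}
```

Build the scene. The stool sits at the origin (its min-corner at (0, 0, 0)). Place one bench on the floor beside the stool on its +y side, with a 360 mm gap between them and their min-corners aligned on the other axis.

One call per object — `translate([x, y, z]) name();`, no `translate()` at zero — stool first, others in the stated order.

stool();
translate([0, 654, 0]) bench();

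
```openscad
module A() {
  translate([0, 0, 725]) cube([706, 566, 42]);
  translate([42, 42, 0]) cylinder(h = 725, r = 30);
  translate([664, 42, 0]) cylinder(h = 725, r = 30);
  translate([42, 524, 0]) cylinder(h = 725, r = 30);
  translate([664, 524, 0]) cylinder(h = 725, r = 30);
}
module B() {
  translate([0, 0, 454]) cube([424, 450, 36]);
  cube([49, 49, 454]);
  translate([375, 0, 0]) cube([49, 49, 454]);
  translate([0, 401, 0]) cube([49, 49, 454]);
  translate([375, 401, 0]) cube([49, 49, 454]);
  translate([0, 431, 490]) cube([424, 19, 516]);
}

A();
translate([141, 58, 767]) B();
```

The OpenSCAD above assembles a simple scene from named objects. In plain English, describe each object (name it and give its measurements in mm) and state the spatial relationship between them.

A is a table with a 706×566 mm rectangular top, 42 mm thick, top surface at z = 767 mm, supported by four round legs of 60 mm diameter, each leg's bounding box inset 12 mm from the nearest pair of top edges, running from the floor.

B is a chair: 424×450 mm seat, 36 mm thick, top at z = 490 mm, on four 49 mm square corner legs flush with the seat edges. A 19 mm thick backrest slab spans the full seat width, extending 516 mm above the seat top, its back face flush with the seat's +y edge.

The chair is on top of the table, centred.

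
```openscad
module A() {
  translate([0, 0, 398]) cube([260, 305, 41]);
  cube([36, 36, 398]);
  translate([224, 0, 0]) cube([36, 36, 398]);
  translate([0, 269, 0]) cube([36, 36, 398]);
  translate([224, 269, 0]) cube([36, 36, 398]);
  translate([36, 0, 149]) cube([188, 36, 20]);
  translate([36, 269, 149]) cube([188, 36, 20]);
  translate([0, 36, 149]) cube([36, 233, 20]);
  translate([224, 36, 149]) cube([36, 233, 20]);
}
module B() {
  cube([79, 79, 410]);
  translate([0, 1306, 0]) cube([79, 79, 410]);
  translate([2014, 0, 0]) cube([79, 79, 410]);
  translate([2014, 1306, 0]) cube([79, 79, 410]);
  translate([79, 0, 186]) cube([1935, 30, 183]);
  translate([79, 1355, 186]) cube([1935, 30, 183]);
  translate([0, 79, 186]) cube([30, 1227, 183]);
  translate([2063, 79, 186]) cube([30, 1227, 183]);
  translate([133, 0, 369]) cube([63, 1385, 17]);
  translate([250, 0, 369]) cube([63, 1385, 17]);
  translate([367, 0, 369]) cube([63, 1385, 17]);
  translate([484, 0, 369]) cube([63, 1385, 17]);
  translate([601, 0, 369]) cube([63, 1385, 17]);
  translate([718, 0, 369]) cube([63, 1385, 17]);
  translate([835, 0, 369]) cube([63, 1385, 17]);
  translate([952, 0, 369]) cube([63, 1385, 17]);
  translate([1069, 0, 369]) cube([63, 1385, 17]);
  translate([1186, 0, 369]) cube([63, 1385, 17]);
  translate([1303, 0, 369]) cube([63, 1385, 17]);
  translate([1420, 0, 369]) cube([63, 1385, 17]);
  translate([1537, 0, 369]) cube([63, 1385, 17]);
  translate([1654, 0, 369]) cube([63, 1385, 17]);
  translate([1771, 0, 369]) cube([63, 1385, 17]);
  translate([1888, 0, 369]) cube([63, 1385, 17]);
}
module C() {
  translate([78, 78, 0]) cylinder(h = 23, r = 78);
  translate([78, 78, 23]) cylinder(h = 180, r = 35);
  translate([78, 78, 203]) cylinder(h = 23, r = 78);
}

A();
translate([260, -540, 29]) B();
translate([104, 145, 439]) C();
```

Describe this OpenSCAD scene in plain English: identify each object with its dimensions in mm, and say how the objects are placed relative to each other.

A is a simple wooden stool: a rectangular seat 260 mm (x) by 305 mm (y), 41 mm thick, top face at z = 439 mm, on four square legs, each 36×36 mm in cross-section. The legs rest on z = 0, each flush with a corner of the seat. Four stretchers, 36 mm wide and 20 mm tall, connect adjacent legs with their undersides at z = 149 mm, each running between the inner faces of the legs it joins and aligned with the legs' outer faces on the other axis.

B is a bed frame 2093 mm long (x) by 1385 mm wide (y). Four 79×79 mm corner posts, 410 mm tall, at the corners of the footprint. Four rails of 30 mm thickness and 183 mm height run between adjacent posts with their undersides at z = 186 mm, their outer faces flush with the outside of the frame (the two x-running rails run between the posts' inner faces; the two y-running rails run between the posts' inner faces). 16 slats, each 63 mm wide (x) and 17 mm thick, lie across the top of the two x-running rails, running the full 1385 mm width of the frame in y; the slats are evenly spaced along x between the inner faces of the end posts with equal gaps (rounded down to the nearest mm) at the −x end and between each pair — any rounding remainder accumulates at the +x end.

C is a spool: two coaxial disc flanges of radius 78 mm and thickness 23 mm, joined by a core cylinder of radius 35 mm and height 180 mm. The lower flange rests on z = 0 and the three cylinders share a vertical axis.

The bed frame is beside the stool with their tops flush at z = 439. The spool is on top of the stool.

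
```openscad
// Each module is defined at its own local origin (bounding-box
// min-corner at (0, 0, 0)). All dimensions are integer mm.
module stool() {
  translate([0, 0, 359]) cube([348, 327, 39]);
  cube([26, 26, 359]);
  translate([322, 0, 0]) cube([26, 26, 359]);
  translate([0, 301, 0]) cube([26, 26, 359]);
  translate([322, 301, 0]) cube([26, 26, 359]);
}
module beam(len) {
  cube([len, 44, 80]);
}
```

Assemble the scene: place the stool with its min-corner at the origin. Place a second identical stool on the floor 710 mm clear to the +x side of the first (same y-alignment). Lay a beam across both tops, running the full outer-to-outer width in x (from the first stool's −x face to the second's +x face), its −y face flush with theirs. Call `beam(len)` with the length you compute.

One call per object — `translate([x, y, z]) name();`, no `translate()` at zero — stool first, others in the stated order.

stool();
translate([1058, 0, 0]) stool();
translate([0, 0, 398]) beam(1406);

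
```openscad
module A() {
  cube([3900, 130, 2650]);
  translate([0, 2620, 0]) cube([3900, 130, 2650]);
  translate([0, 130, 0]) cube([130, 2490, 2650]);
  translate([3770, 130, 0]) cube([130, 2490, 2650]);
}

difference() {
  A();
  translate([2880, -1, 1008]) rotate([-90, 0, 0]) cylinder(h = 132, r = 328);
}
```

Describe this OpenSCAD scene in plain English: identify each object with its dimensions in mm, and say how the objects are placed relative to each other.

A is a box-shaped house frame (walls only): outside footprint 3900×2750 mm, wall height 2650 mm, wall thickness 130 mm. The two y-facing walls run the full x-width; the two x-facing walls fit between the inner faces of the y-facing walls.

The house frame has a circular hole of radius 328 mm through its front wall, centred at (x = 2880, z = 1008).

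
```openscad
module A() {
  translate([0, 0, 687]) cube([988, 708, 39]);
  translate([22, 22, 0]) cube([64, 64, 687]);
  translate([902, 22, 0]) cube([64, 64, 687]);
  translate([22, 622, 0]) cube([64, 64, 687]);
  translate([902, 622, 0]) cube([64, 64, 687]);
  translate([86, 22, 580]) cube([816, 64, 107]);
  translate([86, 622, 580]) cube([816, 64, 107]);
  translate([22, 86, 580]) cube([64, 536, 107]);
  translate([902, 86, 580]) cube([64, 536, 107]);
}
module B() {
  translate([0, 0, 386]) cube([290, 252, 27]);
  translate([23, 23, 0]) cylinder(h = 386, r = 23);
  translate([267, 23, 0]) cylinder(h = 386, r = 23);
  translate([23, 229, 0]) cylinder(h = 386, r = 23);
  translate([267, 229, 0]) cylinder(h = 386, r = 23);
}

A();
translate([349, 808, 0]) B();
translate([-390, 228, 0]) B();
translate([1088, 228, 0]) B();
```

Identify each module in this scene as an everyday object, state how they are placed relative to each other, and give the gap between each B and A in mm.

Each stool's nearest face is 100 mm from the table's bounding box.

A is a table. B is a stool. Three stools sit around the table at the +y, −x, +x sides. The gap between each stool and the table is 100 mm.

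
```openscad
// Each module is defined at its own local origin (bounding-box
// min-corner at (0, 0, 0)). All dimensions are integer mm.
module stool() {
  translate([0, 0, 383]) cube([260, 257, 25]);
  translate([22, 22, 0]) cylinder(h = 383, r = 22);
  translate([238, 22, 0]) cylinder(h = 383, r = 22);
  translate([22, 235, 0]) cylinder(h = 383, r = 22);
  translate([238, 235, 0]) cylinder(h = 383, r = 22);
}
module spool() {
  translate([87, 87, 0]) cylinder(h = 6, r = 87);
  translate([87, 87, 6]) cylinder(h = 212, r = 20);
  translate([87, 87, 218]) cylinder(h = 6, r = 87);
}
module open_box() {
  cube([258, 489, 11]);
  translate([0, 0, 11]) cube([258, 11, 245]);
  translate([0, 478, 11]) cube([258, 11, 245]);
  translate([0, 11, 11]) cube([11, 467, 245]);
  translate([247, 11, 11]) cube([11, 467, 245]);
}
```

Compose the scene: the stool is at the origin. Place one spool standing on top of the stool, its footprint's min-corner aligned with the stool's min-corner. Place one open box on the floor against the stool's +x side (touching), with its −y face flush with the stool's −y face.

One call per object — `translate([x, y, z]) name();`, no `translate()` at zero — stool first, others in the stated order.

stool();
translate([0, 0, 408]) spool();
translate([260, 0, 0]) open_box();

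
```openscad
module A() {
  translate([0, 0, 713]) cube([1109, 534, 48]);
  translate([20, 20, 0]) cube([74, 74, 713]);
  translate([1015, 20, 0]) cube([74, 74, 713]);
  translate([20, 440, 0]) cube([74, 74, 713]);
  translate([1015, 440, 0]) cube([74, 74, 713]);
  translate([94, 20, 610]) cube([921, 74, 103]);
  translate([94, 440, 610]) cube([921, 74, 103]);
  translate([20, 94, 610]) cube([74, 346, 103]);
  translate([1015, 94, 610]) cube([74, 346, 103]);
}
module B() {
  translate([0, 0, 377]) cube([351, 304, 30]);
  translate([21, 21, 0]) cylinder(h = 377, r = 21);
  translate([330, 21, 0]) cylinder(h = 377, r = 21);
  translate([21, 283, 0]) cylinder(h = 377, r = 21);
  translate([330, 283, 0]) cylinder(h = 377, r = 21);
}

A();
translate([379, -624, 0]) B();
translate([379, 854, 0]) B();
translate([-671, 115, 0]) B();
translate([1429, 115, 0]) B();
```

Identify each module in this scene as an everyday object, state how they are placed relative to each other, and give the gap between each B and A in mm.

Each stool's nearest face is 320 mm from the table's bounding box.

A is a table. B is a stool. Four stools sit around the table at the −y, +y, −x, +x sides. The gap between each stool and the table is 320 mm.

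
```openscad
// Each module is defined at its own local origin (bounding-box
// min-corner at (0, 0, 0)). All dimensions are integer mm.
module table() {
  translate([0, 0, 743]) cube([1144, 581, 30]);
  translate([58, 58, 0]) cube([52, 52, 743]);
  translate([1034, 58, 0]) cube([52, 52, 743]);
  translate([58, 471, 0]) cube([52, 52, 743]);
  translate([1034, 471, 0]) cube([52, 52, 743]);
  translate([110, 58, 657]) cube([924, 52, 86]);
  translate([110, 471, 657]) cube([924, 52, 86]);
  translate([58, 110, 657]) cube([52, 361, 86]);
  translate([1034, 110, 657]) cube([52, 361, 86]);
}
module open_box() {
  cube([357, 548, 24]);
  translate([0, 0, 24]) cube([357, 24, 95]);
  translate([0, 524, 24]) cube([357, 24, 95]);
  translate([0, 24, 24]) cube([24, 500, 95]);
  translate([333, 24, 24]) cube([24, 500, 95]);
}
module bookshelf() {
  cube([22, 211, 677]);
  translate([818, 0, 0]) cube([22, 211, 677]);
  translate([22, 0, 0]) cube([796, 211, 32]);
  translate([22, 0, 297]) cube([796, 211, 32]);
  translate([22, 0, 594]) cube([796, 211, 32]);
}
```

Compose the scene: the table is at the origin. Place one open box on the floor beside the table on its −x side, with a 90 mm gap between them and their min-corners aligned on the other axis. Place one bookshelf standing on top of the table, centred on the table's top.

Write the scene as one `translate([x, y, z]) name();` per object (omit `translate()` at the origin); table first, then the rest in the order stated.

table();
translate([-447, 0, 0]) open_box();
translate([152, 185, 773]) bookshelf();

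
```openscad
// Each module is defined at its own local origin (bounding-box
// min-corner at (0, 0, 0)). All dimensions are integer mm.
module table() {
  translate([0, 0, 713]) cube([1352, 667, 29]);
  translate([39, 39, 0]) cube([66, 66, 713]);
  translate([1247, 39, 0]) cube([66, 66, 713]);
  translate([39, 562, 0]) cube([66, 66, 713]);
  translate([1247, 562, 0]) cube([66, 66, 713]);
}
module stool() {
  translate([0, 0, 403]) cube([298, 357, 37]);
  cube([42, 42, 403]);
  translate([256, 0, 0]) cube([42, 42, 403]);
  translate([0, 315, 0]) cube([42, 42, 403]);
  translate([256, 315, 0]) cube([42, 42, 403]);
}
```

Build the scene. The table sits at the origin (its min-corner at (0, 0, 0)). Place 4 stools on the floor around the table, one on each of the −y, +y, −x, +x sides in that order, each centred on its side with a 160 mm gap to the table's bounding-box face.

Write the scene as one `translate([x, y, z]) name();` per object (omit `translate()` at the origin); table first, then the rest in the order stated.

table();
translate([527, -517, 0]) stool();
translate([527, 827, 0]) stool();
translate([-458, 155, 0]) stool();
translate([1512, 155, 0]) stool();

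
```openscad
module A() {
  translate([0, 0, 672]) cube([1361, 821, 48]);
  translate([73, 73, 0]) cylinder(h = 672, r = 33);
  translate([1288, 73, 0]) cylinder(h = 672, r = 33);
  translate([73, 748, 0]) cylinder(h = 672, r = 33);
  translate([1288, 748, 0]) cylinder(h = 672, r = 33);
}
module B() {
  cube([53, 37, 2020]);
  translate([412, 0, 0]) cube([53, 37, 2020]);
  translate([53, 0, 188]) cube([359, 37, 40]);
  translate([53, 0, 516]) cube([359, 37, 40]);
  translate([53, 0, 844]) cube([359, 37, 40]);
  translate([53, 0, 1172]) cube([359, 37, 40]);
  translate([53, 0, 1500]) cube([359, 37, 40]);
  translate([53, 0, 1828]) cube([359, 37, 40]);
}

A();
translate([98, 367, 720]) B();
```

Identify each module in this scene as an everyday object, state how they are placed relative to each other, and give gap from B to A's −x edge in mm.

The ladder's min-x is at 98; the table's min-x is 0; gap = 98 mm.

A is a table. B is a ladder. The ladder is on top of the table. The gap from the ladder to the table's −x edge is 98 mm.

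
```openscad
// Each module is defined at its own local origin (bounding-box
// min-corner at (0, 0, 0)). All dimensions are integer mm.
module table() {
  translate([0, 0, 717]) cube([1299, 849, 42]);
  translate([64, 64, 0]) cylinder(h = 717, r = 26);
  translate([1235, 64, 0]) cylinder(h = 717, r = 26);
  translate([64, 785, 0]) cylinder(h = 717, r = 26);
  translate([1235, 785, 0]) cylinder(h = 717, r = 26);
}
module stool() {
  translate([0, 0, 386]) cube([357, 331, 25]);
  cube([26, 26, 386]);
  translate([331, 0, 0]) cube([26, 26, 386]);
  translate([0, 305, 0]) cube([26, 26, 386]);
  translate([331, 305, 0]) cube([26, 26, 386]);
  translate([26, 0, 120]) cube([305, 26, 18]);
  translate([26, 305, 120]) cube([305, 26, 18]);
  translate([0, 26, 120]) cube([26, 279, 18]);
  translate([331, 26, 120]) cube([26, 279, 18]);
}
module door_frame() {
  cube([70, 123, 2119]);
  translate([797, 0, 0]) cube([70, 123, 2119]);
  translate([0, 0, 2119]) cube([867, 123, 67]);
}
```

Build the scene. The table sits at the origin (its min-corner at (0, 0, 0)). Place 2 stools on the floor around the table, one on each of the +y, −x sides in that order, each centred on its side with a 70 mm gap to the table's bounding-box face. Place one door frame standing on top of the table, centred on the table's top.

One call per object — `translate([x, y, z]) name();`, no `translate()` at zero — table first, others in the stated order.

table();
translate([471, 919, 0]) stool();
translate([-427, 259, 0]) stool();
translate([216, 363, 759]) door_frame();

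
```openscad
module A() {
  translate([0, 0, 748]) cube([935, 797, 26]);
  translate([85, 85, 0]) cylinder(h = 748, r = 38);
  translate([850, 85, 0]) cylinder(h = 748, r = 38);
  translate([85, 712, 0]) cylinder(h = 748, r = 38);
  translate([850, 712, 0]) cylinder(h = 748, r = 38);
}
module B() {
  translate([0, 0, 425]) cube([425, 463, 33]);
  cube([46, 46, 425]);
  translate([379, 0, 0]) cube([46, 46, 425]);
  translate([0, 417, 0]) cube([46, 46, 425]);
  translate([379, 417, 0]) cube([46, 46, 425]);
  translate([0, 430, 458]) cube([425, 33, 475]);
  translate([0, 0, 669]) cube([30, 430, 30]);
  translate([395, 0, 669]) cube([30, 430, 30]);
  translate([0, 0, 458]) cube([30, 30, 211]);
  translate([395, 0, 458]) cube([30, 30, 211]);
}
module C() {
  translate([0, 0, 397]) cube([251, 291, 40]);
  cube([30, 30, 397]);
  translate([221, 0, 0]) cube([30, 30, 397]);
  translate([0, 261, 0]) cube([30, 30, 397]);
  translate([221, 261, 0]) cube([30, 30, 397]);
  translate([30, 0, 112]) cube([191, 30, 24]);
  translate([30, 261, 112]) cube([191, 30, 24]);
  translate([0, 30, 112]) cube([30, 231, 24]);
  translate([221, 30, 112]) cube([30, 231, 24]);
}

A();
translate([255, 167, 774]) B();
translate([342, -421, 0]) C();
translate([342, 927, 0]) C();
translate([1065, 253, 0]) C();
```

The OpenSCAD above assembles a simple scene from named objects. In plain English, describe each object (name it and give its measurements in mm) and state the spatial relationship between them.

A is a table with a 935×797 mm rectangular top, 26 mm thick, top surface at z = 774 mm, supported by four round legs of 76 mm diameter, each leg's bounding box inset 47 mm from the nearest pair of top edges, running from the floor.

B is a chair: 425×463 mm seat, 33 mm thick, top at z = 458 mm, on four 46 mm square corner legs flush with the seat edges. A 33 mm thick backrest slab spans the full seat width, extending 475 mm above the seat top, its back face flush with the seat's +y edge. Two armrests of 30×30 mm section run along each side from the seat's front edge to the front of the backrest, top faces 241 mm above the seat top and outer faces flush with the seat's x-edges; a 30×30 mm post under the front of each armrest stands on the seat at the front corner.

C is a simple wooden stool: a rectangular seat 251 mm (x) by 291 mm (y), 40 mm thick, top face at z = 437 mm, on four square legs, each 30×30 mm in cross-section. The legs rest on z = 0, each flush with a corner of the seat. Four stretchers, 30 mm wide and 24 mm tall, connect adjacent legs with their undersides at z = 112 mm, each running between the inner faces of the legs it joins and aligned with the legs' outer faces on the other axis.

The chair is on top of the table, centred. Three stools sit around the table at the −y, +y, +x sides.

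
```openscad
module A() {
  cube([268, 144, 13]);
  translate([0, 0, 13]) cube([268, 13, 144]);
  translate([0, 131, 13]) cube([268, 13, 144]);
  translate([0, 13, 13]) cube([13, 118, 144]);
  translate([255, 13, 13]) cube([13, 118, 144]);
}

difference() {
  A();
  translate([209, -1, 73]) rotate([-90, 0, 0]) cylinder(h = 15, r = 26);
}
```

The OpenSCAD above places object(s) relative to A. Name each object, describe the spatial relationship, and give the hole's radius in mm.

A is an open box. The open box has a circular hole through its front wall. The hole's radius is 26 mm.

The subtracted cylinder has r = 26 mm.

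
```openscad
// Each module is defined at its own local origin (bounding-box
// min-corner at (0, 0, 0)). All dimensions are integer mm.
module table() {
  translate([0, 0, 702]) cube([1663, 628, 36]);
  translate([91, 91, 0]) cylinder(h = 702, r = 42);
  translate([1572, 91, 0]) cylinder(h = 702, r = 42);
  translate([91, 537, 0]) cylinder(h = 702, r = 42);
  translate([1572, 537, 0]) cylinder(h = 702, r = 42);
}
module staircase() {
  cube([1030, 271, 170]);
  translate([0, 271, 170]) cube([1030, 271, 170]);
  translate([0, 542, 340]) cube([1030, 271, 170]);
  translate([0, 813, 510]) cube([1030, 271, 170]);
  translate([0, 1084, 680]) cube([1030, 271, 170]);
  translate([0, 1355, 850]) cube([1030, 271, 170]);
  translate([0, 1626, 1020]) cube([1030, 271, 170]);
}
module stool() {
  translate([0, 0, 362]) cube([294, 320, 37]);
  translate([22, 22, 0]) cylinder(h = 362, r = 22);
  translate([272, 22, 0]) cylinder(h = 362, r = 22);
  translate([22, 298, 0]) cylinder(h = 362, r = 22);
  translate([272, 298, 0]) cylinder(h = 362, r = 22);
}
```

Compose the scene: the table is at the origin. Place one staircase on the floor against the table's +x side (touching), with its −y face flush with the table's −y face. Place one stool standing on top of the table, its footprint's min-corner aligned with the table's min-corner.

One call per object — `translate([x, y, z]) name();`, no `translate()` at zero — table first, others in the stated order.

table();
translate([1663, 0, 0]) staircase();
translate([0, 0, 738]) stool();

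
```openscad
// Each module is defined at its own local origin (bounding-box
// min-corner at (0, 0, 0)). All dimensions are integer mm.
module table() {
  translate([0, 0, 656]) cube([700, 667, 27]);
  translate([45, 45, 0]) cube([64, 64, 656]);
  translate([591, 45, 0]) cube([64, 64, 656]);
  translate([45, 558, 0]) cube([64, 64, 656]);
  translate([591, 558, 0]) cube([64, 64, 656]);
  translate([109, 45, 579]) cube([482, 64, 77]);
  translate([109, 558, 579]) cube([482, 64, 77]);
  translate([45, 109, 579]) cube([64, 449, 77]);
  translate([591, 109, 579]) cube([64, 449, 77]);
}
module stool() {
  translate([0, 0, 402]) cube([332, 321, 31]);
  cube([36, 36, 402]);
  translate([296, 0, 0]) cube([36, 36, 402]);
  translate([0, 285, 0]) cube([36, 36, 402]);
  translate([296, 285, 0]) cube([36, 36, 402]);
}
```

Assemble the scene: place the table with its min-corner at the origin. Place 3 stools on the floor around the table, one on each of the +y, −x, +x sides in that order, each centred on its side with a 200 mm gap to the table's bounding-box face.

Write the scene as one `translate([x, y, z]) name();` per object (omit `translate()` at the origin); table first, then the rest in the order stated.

table();
translate([184, 867, 0]) stool();
translate([-532, 173, 0]) stool();
translate([900, 173, 0]) stool();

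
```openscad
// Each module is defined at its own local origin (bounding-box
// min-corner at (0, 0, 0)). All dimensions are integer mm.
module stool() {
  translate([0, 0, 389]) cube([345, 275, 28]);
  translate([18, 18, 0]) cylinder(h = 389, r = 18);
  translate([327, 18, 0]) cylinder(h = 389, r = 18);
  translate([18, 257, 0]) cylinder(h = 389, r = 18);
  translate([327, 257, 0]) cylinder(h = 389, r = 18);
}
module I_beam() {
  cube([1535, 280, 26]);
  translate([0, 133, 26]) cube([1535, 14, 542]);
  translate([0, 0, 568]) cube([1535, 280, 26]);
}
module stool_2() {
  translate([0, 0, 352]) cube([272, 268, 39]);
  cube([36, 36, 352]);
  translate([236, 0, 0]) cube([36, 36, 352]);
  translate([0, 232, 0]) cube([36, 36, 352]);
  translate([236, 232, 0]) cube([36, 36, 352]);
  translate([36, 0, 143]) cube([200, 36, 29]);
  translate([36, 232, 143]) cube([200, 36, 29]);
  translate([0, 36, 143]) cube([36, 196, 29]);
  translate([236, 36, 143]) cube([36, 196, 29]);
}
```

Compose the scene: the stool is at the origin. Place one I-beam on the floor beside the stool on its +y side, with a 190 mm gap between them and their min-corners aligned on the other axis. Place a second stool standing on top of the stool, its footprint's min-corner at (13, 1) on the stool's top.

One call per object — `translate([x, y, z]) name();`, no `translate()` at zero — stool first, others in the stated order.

stool();
translate([0, 465, 0]) I_beam();
translate([13, 1, 417]) stool_2();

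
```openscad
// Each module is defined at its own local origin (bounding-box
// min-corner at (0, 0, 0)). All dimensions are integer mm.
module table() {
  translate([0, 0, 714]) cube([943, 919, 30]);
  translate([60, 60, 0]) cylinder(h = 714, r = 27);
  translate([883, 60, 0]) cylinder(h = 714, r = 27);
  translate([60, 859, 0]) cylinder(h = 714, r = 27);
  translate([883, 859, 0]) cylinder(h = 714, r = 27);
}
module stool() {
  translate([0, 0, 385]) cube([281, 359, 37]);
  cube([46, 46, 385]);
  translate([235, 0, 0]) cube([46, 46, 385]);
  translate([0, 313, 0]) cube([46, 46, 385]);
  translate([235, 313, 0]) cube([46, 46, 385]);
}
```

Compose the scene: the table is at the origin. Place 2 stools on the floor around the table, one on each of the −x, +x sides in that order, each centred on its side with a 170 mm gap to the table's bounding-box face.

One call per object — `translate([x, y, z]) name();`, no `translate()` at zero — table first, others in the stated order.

table();
translate([-451, 280, 0]) stool();
translate([1113, 280, 0]) stool();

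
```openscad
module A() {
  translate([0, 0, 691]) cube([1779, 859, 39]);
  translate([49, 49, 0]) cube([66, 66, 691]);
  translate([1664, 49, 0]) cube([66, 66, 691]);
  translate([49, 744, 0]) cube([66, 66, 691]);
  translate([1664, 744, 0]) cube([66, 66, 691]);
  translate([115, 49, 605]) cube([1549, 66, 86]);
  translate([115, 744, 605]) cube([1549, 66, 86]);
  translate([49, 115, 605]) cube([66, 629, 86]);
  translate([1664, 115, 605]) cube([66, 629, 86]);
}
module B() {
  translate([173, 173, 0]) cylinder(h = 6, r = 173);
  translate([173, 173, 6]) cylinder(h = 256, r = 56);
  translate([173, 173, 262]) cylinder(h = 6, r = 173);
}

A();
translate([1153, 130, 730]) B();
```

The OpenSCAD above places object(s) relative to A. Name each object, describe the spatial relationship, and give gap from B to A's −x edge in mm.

The spool's min-x is at 1153; the table's min-x is 0; gap = 1153 mm.

A is a table. B is a spool. The spool is on top of the table. The gap from the spool to the table's −x edge is 1153 mm.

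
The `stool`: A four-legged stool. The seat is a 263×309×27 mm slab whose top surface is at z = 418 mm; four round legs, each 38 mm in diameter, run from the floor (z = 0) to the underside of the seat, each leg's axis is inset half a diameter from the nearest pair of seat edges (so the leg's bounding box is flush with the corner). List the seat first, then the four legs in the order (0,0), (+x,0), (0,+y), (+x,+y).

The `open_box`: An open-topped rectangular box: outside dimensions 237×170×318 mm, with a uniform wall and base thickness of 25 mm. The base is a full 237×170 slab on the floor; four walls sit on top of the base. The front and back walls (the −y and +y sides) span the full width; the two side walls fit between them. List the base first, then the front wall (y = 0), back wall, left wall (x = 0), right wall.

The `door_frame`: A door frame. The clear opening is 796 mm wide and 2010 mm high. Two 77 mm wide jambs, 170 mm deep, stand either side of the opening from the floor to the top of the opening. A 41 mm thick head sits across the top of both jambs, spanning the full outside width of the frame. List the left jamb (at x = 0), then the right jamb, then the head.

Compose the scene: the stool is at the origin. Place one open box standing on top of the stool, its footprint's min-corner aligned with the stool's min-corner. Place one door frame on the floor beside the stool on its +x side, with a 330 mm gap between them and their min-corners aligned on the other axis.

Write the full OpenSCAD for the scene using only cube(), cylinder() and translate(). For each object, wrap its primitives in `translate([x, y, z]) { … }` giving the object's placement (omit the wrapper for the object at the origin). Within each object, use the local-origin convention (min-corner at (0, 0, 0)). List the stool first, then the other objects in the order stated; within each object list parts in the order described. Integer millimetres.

translate([0, 0, 391]) cube([263, 309, 27]);
translate([19, 19, 0]) cylinder(h = 391, r = 19);
translate([244, 19, 0]) cylinder(h = 391, r = 19);
translate([19, 290, 0]) cylinder(h = 391, r = 19);
translate([244, 290, 0]) cylinder(h = 391, r = 19);
translate([0, 0, 418]) {
  cube([237, 170, 25]);
  translate([0, 0, 25]) cube([237, 25, 293]);
  translate([0, 145, 25]) cube([237, 25, 293]);
  translate([0, 25, 25]) cube([25, 120, 293]);
  translate([212, 25, 25]) cube([25, 120, 293]);
}
translate([593, 0, 0]) {
  cube([77, 170, 2010]);
  translate([873, 0, 0]) cube([77, 170, 2010]);
  translate([0, 0, 2010]) cube([950, 170, 41]);
}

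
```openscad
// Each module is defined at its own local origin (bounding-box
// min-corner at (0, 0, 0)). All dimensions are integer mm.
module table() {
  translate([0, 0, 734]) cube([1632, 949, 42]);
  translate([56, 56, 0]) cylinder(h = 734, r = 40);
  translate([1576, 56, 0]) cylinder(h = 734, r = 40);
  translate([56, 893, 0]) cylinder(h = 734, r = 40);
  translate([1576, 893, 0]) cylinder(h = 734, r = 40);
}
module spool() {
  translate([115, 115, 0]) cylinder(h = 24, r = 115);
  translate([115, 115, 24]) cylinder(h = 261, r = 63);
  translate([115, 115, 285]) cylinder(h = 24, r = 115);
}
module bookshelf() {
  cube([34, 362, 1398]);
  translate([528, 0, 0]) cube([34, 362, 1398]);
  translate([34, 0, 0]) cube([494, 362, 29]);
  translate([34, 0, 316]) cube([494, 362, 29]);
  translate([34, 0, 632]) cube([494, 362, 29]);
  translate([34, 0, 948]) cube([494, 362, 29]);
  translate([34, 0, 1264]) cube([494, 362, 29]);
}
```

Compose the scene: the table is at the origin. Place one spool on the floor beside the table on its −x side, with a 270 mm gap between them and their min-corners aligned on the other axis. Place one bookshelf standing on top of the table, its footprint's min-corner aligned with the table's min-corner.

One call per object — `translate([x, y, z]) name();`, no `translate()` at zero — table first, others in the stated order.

table();
translate([-500, 0, 0]) spool();
translate([0, 0, 776]) bookshelf();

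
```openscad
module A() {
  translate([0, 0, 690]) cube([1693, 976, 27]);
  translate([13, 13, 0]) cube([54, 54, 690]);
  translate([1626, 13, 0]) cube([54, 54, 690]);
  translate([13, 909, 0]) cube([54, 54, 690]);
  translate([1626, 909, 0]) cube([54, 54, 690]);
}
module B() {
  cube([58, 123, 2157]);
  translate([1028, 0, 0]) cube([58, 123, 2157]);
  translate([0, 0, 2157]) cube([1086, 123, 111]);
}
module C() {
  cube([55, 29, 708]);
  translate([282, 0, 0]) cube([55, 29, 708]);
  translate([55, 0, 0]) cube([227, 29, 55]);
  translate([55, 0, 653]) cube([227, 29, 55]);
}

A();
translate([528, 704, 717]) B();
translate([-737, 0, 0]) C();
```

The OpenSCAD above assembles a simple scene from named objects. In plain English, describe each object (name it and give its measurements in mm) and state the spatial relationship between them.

A is a table: top 1693 mm (x) × 976 mm (y), 27 mm thick, upper face at z = 717 mm, on four 54×54 mm square legs, each inset 13 mm from the nearest pair of top edges, running from z = 0 to the bottom of the top.

B is a rectangular door frame: two vertical jambs of 58×123 mm section, 2157 mm tall, with a clear opening 970 mm wide between their inner faces. A header 111 mm tall and 123 mm deep lies on top of the jambs and spans the full outside width.

C is a rectangular picture frame lying in the x–z plane (depth along y). The opening is 227 mm wide (x) by 598 mm tall (z), surrounded by a border 55 mm wide on all four sides. The frame is 29 mm deep and is made of two full-height vertical stiles with two horizontal rails fitted between them.

The door frame is on top of the table. The picture frame is on the floor beside the table on its −x side.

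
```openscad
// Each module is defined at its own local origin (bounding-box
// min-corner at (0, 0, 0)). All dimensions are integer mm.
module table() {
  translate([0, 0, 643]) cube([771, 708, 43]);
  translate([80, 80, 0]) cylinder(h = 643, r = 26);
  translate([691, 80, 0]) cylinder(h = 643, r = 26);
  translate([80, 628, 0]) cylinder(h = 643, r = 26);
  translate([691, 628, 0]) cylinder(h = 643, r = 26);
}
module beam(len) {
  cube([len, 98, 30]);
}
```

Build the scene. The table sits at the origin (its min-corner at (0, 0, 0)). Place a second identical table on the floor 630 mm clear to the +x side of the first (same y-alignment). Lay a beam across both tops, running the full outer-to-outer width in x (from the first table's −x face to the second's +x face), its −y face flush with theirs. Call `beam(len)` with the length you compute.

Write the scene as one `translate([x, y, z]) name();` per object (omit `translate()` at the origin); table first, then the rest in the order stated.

table();
translate([1401, 0, 0]) table();
translate([0, 0, 686]) beam(2172);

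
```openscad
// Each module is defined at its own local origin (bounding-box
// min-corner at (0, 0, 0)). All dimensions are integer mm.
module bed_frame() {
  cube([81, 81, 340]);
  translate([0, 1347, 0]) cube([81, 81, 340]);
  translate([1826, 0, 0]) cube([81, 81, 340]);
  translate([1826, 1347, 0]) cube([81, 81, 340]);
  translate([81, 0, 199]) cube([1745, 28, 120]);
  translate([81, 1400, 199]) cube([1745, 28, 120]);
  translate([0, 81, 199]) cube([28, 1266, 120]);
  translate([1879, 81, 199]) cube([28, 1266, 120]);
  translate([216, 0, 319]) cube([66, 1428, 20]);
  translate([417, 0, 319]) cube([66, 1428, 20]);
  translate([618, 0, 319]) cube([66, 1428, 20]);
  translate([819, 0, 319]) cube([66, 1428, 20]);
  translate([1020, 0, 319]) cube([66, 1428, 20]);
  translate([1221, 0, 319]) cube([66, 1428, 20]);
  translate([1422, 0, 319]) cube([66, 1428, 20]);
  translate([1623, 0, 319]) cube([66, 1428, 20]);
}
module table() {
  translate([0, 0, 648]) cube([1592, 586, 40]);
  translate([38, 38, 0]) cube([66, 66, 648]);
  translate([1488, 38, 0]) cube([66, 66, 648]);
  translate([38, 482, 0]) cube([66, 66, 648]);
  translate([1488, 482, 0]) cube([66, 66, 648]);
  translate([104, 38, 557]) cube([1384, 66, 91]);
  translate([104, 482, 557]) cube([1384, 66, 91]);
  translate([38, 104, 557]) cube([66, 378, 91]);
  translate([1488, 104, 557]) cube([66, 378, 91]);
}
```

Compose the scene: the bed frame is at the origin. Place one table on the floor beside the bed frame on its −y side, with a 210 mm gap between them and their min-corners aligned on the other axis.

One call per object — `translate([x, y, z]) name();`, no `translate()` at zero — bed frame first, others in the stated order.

bed_frame();
translate([0, -796, 0]) table();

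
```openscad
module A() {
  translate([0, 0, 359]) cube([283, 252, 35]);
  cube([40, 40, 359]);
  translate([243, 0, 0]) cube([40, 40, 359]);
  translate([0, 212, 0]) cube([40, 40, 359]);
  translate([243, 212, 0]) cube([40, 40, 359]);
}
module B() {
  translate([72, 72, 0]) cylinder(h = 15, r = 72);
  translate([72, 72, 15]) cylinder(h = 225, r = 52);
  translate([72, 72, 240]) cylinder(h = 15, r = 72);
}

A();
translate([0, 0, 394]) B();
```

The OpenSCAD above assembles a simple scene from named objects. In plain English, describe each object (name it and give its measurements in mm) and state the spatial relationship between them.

A is a four-legged stool. The seat is a 283×252×35 mm slab whose top surface is at z = 394 mm; four square legs, each 40×40 mm in cross-section, run from the floor (z = 0) to the underside of the seat, each flush with a corner of the seat.

B is a spool: two coaxial disc flanges of radius 72 mm and thickness 15 mm, joined by a core cylinder of radius 52 mm and height 225 mm. The lower flange rests on z = 0 and the three cylinders share a vertical axis.

The spool is on top of the stool.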